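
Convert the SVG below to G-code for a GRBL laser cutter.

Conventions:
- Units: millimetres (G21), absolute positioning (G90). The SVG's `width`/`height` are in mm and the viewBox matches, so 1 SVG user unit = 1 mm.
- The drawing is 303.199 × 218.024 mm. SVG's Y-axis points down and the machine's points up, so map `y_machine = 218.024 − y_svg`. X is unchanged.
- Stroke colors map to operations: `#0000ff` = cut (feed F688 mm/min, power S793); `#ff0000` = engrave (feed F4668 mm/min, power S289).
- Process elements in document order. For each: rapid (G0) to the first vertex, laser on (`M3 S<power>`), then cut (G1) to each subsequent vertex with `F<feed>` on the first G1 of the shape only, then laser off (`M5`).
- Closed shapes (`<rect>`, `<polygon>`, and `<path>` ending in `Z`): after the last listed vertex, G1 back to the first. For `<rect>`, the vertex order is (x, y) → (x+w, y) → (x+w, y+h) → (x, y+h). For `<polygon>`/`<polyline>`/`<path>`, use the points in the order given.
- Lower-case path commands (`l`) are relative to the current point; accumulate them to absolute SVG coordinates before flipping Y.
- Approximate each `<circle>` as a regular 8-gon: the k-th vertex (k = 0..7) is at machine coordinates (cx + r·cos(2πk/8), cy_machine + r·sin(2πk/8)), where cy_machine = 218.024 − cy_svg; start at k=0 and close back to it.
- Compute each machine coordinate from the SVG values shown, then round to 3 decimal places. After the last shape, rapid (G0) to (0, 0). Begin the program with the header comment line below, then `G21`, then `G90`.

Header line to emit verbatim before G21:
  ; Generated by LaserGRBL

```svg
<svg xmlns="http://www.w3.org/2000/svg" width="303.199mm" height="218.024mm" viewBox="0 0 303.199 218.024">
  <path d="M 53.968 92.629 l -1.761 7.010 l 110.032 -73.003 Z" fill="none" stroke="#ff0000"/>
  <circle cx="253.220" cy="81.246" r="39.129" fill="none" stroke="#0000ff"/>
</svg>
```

Since the viewBox matches the mm dimensions, user units are millimetres directly. The only transform is the Y-flip y_m = 218.024 − y_svg.

Shape 1 is a closed polygon drawn with `<path>`. Its stroke #ff0000 means engrave at S289, F4668. After flipping Y the toolpath is (53.968,125.395) → (52.207,118.385) → (162.239,191.388) → (53.968,125.395), returning to the start.

Shape 2 is a circle drawn with `<circle>`. Its stroke #0000ff means cut at S793, F688. After flipping Y the toolpath is (292.349,136.778) → (280.888,164.446) → (253.220,175.907) → (225.552,164.446) → (214.091,136.778) → (225.552,109.110) → (253.220,97.649) → (280.888,109.110) → (292.349,136.778), returning to the start.

; Generated by LaserGRBL
G21
G90
G0 X53.968 Y125.395
M3 S289
G1 X52.207 Y118.385 F4668
G1 X162.239 Y191.388
G1 X53.968 Y125.395
M5
G0 X292.349 Y136.778
M3 S793
G1 X280.888 Y164.446 F688
G1 X253.220 Y175.907
G1 X225.552 Y164.446
G1 X214.091 Y136.778
G1 X225.552 Y109.110
G1 X253.220 Y97.649
G1 X280.888 Y109.110
G1 X292.349 Y136.778
M5
G0 X0.000 Y0.000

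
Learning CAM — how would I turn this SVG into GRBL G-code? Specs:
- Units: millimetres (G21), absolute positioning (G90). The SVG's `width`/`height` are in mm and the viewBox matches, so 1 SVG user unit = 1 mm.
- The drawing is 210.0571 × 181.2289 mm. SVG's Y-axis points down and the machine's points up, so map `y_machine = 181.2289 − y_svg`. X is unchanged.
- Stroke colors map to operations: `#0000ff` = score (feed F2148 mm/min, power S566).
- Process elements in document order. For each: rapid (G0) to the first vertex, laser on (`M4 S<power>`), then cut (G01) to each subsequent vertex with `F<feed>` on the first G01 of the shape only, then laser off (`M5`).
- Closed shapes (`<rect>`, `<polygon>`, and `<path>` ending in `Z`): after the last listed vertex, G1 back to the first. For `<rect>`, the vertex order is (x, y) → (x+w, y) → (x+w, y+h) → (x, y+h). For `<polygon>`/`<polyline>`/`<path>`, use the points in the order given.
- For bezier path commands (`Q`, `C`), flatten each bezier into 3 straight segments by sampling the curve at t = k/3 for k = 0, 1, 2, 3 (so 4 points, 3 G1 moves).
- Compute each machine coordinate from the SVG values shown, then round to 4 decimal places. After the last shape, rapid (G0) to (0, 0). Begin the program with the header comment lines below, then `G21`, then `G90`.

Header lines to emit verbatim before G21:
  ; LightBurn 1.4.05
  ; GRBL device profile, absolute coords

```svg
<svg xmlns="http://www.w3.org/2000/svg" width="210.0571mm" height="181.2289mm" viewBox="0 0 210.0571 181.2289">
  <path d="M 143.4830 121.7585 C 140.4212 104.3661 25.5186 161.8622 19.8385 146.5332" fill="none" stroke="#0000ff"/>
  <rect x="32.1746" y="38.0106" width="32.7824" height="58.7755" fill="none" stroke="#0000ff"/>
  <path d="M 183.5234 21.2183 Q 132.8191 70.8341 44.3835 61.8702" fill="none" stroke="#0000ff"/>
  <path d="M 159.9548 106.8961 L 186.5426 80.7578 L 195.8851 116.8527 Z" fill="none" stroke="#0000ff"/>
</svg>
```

; LightBurn 1.4.05
; GRBL device profile, absolute coords
G21
G90
G0 X143.4830 Y59.4704
M4 S566
G01 X111.3285 Y57.3708 F2148
G01 X53.7386 Y38.1709
G01 X19.8385 Y34.6957
M5
G0 X32.1746 Y143.2183
M4 S566
G01 X64.9570 Y143.2183 F2148
G01 X64.9570 Y84.4428
G01 X32.1746 Y84.4428
G01 X32.1746 Y143.2183
M5
G0 X183.5234 Y160.0106
M4 S566
G01 X145.5282 Y133.4423 F2148
G01 X99.1482 Y119.8916
G01 X44.3835 Y119.3587
M5
G0 X159.9548 Y74.3328
M4 S566
G01 X186.5426 Y100.4711 F2148
G01 X195.8851 Y64.3762
G01 X159.9548 Y74.3328
M5
G0 X0.0000 Y0.0000

1 u = 1 mm; y_m = 181.2289 − y.

[1] `<path>` cubic bezier, #0000ff→score S566 F2148: (143.4830,59.4704) → (111.3285,57.3708) → (53.7386,38.1709) → (19.8385,34.6957)

[2] `<rect>` rectangle, #0000ff→score S566 F2148: (32.1746,143.2183) → (64.9570,143.2183) → (64.9570,84.4428) → (32.1746,84.4428) → (32.1746,143.2183) (closed)

[3] `<path>` quadratic bezier, #0000ff→score S566 F2148: (183.5234,160.0106) → (145.5282,133.4423) → (99.1482,119.8916) → (44.3835,119.3587)

[4] `<path>` regular polygon, #0000ff→score S566 F2148: (159.9548,74.3328) → (186.5426,100.4711) → (195.8851,64.3762) → (159.9548,74.3328) (closed)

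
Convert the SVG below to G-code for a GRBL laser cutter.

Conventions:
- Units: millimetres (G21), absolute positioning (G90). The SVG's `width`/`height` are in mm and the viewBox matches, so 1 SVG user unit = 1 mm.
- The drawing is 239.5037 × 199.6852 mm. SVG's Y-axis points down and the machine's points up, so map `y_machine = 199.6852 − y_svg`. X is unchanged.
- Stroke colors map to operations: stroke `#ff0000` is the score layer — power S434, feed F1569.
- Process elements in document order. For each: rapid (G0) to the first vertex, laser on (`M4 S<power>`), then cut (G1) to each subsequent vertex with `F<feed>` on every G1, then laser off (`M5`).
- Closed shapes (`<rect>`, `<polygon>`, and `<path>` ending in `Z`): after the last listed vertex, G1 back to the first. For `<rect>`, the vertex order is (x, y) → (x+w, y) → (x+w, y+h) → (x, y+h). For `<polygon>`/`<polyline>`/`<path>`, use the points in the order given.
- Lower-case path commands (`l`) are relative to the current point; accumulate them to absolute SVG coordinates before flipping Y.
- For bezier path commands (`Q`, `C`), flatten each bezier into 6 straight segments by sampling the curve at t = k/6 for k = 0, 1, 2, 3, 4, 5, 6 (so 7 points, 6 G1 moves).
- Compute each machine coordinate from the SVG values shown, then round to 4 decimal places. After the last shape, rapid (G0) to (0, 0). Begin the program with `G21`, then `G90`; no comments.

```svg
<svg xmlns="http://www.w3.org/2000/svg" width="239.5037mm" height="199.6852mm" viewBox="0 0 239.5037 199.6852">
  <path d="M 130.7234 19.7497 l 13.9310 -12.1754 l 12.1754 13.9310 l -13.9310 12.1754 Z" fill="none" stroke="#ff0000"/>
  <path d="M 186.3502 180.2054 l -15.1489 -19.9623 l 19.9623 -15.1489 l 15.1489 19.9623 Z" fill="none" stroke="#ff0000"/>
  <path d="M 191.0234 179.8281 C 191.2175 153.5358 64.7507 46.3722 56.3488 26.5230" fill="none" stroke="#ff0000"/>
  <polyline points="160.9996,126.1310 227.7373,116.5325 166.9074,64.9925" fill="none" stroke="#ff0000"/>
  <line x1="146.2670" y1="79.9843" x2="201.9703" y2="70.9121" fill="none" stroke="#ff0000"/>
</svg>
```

viewBox `0 0 239.5037 199.6852` with mm width/height → 1 unit = 1 mm. Flip: y_m = 199.6852 − y_svg.

**Shape 1** — `<path>` regular polygon, stroke `#ff0000` → score (S434, F1569). Machine vertices: (130.7234,179.9355) → (144.6544,192.1109) → (156.8298,178.1799) → (142.8988,166.0045) → (130.7234,179.9355). Closed: final G1 returns to the first vertex.

**Shape 2** — `<path>` regular polygon, stroke `#ff0000` → score (S434, F1569). Machine vertices: (186.3502,19.4798) → (171.2013,39.4421) → (191.1636,54.5910) → (206.3125,34.6287) → (186.3502,19.4798). Closed: final G1 returns to the first vertex.

**Shape 3** — `<path>` cubic bezier, stroke `#ff0000` → score (S434, F1569). Control points (SVG): P0=(191.0234,179.8281), P1=(191.2175,153.5358), P2=(64.7507,46.3722), P3=(56.3488,26.5230); sampled at t=k/6. Machine vertices: (191.0234,19.8571) → (181.6984,38.9639) → (158.0611,66.8774) → (126.9096,98.9258) → (95.0417,130.4373) → (69.2555,156.7400) → (56.3488,173.1622). Open path.

**Shape 4** — `<polyline>` open polyline, stroke `#ff0000` → score (S434, F1569). Machine vertices: (160.9996,73.5542) → (227.7373,83.1527) → (166.9074,134.6927). Open path.

**Shape 5** — `<line>` line segment, stroke `#ff0000` → score (S434, F1569). Machine vertices: (146.2670,119.7009) → (201.9703,128.7731). Open path.

G21
G90
G0 X130.7234 Y179.9355
M4 S434
G1 X144.6544 Y192.1109 F1569
G1 X156.8298 Y178.1799 F1569
G1 X142.8988 Y166.0045 F1569
G1 X130.7234 Y179.9355 F1569
M5
G0 X186.3502 Y19.4798
M4 S434
G1 X171.2013 Y39.4421 F1569
G1 X191.1636 Y54.5910 F1569
G1 X206.3125 Y34.6287 F1569
G1 X186.3502 Y19.4798 F1569
M5
G0 X191.0234 Y19.8571
M4 S434
G1 X181.6984 Y38.9639 F1569
G1 X158.0611 Y66.8774 F1569
G1 X126.9096 Y98.9258 F1569
G1 X95.0417 Y130.4373 F1569
G1 X69.2555 Y156.7400 F1569
G1 X56.3488 Y173.1622 F1569
M5
G0 X160.9996 Y73.5542
M4 S434
G1 X227.7373 Y83.1527 F1569
G1 X166.9074 Y134.6927 F1569
M5
G0 X146.2670 Y119.7009
M4 S434
G1 X201.9703 Y128.7731 F1569
M5
G0 X0.0000 Y0.0000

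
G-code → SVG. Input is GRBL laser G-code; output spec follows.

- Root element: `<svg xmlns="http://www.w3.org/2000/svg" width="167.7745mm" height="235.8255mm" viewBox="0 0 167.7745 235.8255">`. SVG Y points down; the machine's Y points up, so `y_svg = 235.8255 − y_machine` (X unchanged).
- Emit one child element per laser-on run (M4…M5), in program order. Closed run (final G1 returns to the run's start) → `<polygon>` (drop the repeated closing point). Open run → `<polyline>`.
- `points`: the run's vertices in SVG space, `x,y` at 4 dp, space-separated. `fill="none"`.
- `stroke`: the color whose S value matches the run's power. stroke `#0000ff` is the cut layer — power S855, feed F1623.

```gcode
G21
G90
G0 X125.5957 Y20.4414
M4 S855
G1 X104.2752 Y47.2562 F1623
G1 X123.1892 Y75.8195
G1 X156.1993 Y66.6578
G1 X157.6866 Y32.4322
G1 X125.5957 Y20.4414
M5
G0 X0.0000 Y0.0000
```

Each laser-on run becomes one SVG element. Flip Y back into SVG space with y_svg = 235.8255 − y_machine. Every run uses S855, so all elements get stroke `#0000ff` (cut).

Run 1: The run returns to its start, so emit a `<polygon>` with points (Y-flipped): 125.5957,215.3841 104.2752,188.5693 123.1892,160.0060 156.1993,169.1677 157.6866,203.3933.

<svg xmlns="http://www.w3.org/2000/svg" width="167.7745mm" height="235.8255mm" viewBox="0 0 167.7745 235.8255">
  <polygon points="125.5957,215.3841 104.2752,188.5693 123.1892,160.0060 156.1993,169.1677 157.6866,203.3933" fill="none" stroke="#0000ff"/>
</svg>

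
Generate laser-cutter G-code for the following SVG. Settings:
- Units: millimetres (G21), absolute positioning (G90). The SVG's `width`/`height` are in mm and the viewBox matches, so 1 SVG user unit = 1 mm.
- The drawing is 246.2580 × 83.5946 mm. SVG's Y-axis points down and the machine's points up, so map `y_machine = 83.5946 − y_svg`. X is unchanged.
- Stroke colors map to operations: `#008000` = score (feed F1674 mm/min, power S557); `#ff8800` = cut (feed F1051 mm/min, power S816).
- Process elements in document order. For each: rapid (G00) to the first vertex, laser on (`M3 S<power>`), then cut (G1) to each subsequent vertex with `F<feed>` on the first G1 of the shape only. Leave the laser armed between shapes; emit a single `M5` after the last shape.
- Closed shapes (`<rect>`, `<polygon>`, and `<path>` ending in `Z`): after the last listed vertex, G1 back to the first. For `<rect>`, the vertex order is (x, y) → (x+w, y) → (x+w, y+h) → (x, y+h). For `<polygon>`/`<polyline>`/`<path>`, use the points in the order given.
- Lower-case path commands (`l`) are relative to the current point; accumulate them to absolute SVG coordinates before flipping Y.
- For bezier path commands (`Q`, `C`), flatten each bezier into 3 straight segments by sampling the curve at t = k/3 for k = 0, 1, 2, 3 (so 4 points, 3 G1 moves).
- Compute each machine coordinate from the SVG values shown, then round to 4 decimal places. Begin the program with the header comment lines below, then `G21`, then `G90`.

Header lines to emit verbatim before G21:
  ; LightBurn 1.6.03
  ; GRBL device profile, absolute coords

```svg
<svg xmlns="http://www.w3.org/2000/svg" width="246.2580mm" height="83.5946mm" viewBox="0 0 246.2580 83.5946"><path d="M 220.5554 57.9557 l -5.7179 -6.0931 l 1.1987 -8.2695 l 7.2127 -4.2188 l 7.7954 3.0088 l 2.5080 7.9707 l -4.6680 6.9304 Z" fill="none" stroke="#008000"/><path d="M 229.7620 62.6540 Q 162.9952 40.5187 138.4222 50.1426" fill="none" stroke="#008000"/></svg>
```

Since the viewBox matches the mm dimensions, user units are millimetres directly. The only transform is the Y-flip y_m = 83.5946 − y_svg.

Shape 1 is a regular polygon drawn with `<path>`. Its stroke #008000 means score at S557, F1674. After flipping Y the toolpath is (220.5554,25.6389) → (214.8375,31.7320) → (216.0362,40.0015) → (223.2489,44.2203) → (231.0443,41.2115) → (233.5523,33.2408) → (228.8843,26.3104) → (220.5554,25.6389), returning to the start.

Shape 2 is a quadratic bezier drawn with `<path>`. Its stroke #008000 means score at S557, F1674. After flipping Y the toolpath is (229.7620,20.9406) → (189.9390,32.1687) → (159.4924,36.3391) → (138.4222,33.4520).

; LightBurn 1.6.03
; GRBL device profile, absolute coords
G21
G90
G00 X220.5554 Y25.6389
M3 S557
G1 X214.8375 Y31.7320 F1674
G1 X216.0362 Y40.0015
G1 X223.2489 Y44.2203
G1 X231.0443 Y41.2115
G1 X233.5523 Y33.2408
G1 X228.8843 Y26.3104
G1 X220.5554 Y25.6389
G00 X229.7620 Y20.9406
M3 S557
G1 X189.9390 Y32.1687 F1674
G1 X159.4924 Y36.3391
G1 X138.4222 Y33.4520
M5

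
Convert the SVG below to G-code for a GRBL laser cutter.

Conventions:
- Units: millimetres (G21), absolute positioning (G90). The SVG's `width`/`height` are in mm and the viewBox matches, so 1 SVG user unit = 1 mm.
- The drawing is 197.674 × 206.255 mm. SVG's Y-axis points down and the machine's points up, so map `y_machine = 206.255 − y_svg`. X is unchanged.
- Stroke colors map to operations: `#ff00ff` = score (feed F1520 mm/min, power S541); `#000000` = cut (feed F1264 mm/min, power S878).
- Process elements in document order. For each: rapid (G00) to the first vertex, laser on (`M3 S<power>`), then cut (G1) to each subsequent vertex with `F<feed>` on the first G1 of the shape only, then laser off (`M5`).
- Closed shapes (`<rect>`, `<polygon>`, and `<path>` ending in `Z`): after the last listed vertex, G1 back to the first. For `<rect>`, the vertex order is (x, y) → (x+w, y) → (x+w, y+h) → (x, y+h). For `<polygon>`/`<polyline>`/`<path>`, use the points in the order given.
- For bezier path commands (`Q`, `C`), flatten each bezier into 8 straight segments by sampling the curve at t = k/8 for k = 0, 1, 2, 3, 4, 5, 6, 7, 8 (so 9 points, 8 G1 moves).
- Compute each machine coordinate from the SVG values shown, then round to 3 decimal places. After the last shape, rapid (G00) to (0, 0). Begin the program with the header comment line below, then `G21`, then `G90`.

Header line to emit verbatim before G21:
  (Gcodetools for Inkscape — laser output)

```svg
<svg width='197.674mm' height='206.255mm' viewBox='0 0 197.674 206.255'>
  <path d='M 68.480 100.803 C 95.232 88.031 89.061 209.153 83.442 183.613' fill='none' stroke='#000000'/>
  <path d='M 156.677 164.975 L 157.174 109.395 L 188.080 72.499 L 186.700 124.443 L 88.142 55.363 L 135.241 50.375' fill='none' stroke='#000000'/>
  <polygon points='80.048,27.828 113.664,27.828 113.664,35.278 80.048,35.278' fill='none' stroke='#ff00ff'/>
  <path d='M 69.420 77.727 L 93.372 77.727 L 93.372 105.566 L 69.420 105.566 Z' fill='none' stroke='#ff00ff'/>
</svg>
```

(Gcodetools for Inkscape — laser output)
G21
G90
G00 X68.480 Y105.452
M3 S878
G1 X77.034 Y104.513 F1264
G1 X82.894 Y94.310
G1 X86.452 Y78.129
G1 X88.100 Y59.259
G1 X88.231 Y40.988
G1 X87.237 Y26.602
G1 X85.510 Y19.391
G1 X83.442 Y22.642
M5
G00 X156.677 Y41.280
M3 S878
G1 X157.174 Y96.860 F1264
G1 X188.080 Y133.756
G1 X186.700 Y81.812
G1 X88.142 Y150.892
G1 X135.241 Y155.880
M5
G00 X80.048 Y178.427
M3 S541
G1 X113.664 Y178.427 F1520
G1 X113.664 Y170.977
G1 X80.048 Y170.977
G1 X80.048 Y178.427
M5
G00 X69.420 Y128.528
M3 S541
G1 X93.372 Y128.528 F1520
G1 X93.372 Y100.689
G1 X69.420 Y100.689
G1 X69.420 Y128.528
M5
G00 X0.000 Y0.000

1 u = 1 mm; y_m = 206.255 − y.

[1] `<path>` cubic bezier, #000000→cut S878 F1264: (68.480,105.452) → (77.034,104.513) → (82.894,94.310) → (86.452,78.129) → (88.100,59.259) → (88.231,40.988) → (87.237,26.602) → (85.510,19.391) → (83.442,22.642)

[2] `<path>` open polyline, #000000→cut S878 F1264: (156.677,41.280) → (157.174,96.860) → (188.080,133.756) → (186.700,81.812) → (88.142,150.892) → (135.241,155.880)

[3] `<polygon>` rectangle, #ff00ff→score S541 F1520: (80.048,178.427) → (113.664,178.427) → (113.664,170.977) → (80.048,170.977) → (80.048,178.427) (closed)

[4] `<path>` rectangle, #ff00ff→score S541 F1520: (69.420,128.528) → (93.372,128.528) → (93.372,100.689) → (69.420,100.689) → (69.420,128.528) (closed)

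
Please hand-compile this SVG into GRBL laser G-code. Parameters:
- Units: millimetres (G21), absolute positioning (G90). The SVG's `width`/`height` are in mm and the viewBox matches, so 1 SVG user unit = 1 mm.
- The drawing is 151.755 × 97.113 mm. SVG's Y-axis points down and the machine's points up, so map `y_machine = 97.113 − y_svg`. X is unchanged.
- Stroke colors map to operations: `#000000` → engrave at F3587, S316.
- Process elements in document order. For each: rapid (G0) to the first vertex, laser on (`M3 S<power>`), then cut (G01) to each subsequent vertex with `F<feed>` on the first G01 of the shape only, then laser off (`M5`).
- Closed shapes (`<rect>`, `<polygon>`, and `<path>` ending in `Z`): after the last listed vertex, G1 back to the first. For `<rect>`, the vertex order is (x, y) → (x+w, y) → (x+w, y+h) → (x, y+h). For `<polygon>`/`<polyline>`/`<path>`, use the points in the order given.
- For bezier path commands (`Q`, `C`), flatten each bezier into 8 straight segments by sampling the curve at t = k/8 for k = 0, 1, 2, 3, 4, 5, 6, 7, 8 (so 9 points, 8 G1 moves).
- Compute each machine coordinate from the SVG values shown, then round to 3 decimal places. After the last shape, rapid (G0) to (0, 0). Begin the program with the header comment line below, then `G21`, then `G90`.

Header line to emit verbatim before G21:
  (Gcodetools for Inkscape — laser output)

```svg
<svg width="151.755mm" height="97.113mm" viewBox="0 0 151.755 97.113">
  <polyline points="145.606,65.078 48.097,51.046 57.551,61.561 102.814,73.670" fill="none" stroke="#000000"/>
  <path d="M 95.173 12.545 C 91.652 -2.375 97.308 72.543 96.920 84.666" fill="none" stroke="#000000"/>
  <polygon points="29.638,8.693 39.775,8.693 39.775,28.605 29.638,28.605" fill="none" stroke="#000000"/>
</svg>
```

(Gcodetools for Inkscape — laser output)
G21
G90
G0 X145.606 Y32.035
M3 S316
G01 X48.097 Y46.067 F3587
G01 X57.551 Y35.552
G01 X102.814 Y23.443
M5
G0 X95.173 Y84.568
M3 S316
G01 X94.253 Y86.250 F3587
G01 X94.015 Y81.298
G01 X94.281 Y71.502
G01 X94.872 Y58.649
G01 X95.609 Y44.528
G01 X96.316 Y30.928
G01 X96.812 Y19.639
G01 X96.920 Y12.447
M5
G0 X29.638 Y88.420
M3 S316
G01 X39.775 Y88.420 F3587
G01 X39.775 Y68.508
G01 X29.638 Y68.508
G01 X29.638 Y88.420
M5
G0 X0.000 Y0.000

1 u = 1 mm; y_m = 97.113 − y.

[1] `<polyline>` open polyline, #000000→engrave S316 F3587: (145.606,32.035) → (48.097,46.067) → (57.551,35.552) → (102.814,23.443)

[2] `<path>` cubic bezier, #000000→engrave S316 F3587: (95.173,84.568) → (94.253,86.250) → (94.015,81.298) → (94.281,71.502) → (94.872,58.649) → (95.609,44.528) → (96.316,30.928) → (96.812,19.639) → (96.920,12.447)

[3] `<polygon>` rectangle, #000000→engrave S316 F3587: (29.638,88.420) → (39.775,88.420) → (39.775,68.508) → (29.638,68.508) → (29.638,88.420) (closed)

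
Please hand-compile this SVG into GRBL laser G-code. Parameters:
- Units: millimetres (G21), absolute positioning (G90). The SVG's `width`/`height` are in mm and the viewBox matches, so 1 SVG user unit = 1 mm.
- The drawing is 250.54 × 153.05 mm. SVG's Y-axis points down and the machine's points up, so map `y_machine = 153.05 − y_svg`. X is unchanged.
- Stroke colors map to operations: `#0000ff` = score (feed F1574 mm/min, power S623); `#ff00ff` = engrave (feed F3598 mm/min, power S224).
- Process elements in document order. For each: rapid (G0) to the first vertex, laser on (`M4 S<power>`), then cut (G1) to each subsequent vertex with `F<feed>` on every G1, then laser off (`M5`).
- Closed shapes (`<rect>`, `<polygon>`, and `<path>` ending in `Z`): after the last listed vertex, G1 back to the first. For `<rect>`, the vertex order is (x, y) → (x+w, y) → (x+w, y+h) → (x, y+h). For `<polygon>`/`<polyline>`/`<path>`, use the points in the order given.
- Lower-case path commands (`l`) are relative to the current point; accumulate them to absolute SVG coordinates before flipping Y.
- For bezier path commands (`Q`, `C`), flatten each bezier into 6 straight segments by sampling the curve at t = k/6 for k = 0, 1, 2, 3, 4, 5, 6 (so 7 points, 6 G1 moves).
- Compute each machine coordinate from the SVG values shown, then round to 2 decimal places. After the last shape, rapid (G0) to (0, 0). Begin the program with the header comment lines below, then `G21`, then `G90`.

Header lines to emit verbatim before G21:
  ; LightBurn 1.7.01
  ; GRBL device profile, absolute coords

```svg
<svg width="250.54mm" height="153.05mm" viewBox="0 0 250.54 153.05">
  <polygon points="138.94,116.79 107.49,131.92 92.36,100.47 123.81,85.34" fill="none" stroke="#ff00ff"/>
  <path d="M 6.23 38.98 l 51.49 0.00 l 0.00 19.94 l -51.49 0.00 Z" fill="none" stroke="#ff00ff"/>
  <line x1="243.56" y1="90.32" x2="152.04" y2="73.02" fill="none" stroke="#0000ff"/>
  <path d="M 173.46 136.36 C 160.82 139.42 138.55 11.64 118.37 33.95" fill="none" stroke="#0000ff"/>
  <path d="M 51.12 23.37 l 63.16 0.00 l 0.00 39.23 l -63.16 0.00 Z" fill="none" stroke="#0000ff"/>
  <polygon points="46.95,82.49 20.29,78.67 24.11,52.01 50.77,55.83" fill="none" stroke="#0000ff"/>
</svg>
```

1 u = 1 mm; y_m = 153.05 − y.

[1] `<polygon>` regular polygon, #ff00ff→engrave S224 F3598: (138.94,36.26) → (107.49,21.13) → (92.36,52.58) → (123.81,67.71) → (138.94,36.26) (closed)

[2] `<path>` rectangle, #ff00ff→engrave S224 F3598: (6.23,114.07) → (57.72,114.07) → (57.72,94.13) → (6.23,94.13) → (6.23,114.07) (closed)

[3] `<line>` line segment, #0000ff→score S623 F1574: (243.56,62.73) → (152.04,80.03)

[4] `<path>` cubic bezier, #0000ff→score S623 F1574: (173.46,16.69) → (166.39,24.76) → (158.04,46.84) → (148.74,75.11) → (138.81,101.78) → (128.58,119.05) → (118.37,119.10)

[5] `<path>` rectangle, #0000ff→score S623 F1574: (51.12,129.68) → (114.28,129.68) → (114.28,90.45) → (51.12,90.45) → (51.12,129.68) (closed)

[6] `<polygon>` regular polygon, #0000ff→score S623 F1574: (46.95,70.56) → (20.29,74.38) → (24.11,101.04) → (50.77,97.22) → (46.95,70.56) (closed)

; LightBurn 1.7.01
; GRBL device profile, absolute coords
G21
G90
G0 X138.94 Y36.26
M4 S224
G1 X107.49 Y21.13 F3598
G1 X92.36 Y52.58 F3598
G1 X123.81 Y67.71 F3598
G1 X138.94 Y36.26 F3598
M5
G0 X6.23 Y114.07
M4 S224
G1 X57.72 Y114.07 F3598
G1 X57.72 Y94.13 F3598
G1 X6.23 Y94.13 F3598
G1 X6.23 Y114.07 F3598
M5
G0 X243.56 Y62.73
M4 S623
G1 X152.04 Y80.03 F1574
M5
G0 X173.46 Y16.69
M4 S623
G1 X166.39 Y24.76 F1574
G1 X158.04 Y46.84 F1574
G1 X148.74 Y75.11 F1574
G1 X138.81 Y101.78 F1574
G1 X128.58 Y119.05 F1574
G1 X118.37 Y119.10 F1574
M5
G0 X51.12 Y129.68
M4 S623
G1 X114.28 Y129.68 F1574
G1 X114.28 Y90.45 F1574
G1 X51.12 Y90.45 F1574
G1 X51.12 Y129.68 F1574
M5
G0 X46.95 Y70.56
M4 S623
G1 X20.29 Y74.38 F1574
G1 X24.11 Y101.04 F1574
G1 X50.77 Y97.22 F1574
G1 X46.95 Y70.56 F1574
M5
G0 X0.00 Y0.00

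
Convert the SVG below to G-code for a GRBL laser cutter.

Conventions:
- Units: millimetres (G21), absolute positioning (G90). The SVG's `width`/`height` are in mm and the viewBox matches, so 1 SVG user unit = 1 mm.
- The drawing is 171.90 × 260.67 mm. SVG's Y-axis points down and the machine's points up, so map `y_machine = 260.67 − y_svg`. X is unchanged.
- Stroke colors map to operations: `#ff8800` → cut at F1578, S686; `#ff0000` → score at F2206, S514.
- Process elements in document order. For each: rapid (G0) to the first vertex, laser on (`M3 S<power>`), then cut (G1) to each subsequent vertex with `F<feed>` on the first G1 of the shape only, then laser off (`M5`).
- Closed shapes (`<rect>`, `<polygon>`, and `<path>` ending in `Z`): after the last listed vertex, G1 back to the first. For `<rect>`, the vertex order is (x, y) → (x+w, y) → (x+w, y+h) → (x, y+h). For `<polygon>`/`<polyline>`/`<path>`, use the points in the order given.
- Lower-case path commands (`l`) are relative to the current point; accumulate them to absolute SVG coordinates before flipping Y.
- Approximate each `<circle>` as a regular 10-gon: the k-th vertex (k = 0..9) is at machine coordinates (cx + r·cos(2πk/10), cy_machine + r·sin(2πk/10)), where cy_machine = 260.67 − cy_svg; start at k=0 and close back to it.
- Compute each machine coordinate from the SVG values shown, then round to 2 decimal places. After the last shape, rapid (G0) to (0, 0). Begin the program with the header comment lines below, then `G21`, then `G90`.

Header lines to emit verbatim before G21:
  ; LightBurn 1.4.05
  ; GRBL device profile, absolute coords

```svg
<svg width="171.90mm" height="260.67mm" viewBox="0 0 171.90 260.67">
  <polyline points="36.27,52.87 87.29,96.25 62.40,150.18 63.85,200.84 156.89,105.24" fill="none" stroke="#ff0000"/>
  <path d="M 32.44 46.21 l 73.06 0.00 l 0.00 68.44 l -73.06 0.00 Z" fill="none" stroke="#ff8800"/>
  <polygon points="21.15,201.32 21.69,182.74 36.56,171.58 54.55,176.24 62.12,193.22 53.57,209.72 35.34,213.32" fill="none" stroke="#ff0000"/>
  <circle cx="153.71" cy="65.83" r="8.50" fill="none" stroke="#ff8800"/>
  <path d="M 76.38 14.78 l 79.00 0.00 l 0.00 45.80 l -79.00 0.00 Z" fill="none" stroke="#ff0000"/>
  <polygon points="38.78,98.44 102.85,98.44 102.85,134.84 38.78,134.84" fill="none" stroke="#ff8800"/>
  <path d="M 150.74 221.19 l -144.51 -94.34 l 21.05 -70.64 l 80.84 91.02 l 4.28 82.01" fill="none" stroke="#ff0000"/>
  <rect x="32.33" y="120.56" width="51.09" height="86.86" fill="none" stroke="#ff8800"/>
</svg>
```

viewBox `0 0 171.90 260.67` with mm width/height → 1 unit = 1 mm. Flip: y_m = 260.67 − y_svg.

**Shape 1** — `<polyline>` open polyline, stroke `#ff0000` → score (S514, F2206). Machine vertices: (36.27,207.80) → (87.29,164.42) → (62.40,110.49) → (63.85,59.83) → (156.89,155.43). Open path.

**Shape 2** — `<path>` rectangle, stroke `#ff8800` → cut (S686, F1578). Machine vertices: (32.44,214.46) → (105.50,214.46) → (105.50,146.02) → (32.44,146.02) → (32.44,214.46). Closed: final G1 returns to the first vertex.

**Shape 3** — `<polygon>` regular polygon, stroke `#ff0000` → score (S514, F2206). Machine vertices: (21.15,59.35) → (21.69,77.93) → (36.56,89.09) → (54.55,84.43) → (62.12,67.45) → (53.57,50.95) → (35.34,47.35) → (21.15,59.35). Closed: final G1 returns to the first vertex.

**Shape 4** — `<circle>` circle, stroke `#ff8800` → cut (S686, F1578). Machine vertices: (162.21,194.84) → (160.59,199.84) → (156.34,202.92) → (151.08,202.92) → (146.83,199.84) → (145.21,194.84) → (146.83,189.84) → (151.08,186.76) → (156.34,186.76) → (160.59,189.84) → (162.21,194.84). Closed: final G1 returns to the first vertex.

**Shape 5** — `<path>` rectangle, stroke `#ff0000` → score (S514, F2206). Machine vertices: (76.38,245.89) → (155.38,245.89) → (155.38,200.09) → (76.38,200.09) → (76.38,245.89). Closed: final G1 returns to the first vertex.

**Shape 6** — `<polygon>` rectangle, stroke `#ff8800` → cut (S686, F1578). Machine vertices: (38.78,162.23) → (102.85,162.23) → (102.85,125.83) → (38.78,125.83) → (38.78,162.23). Closed: final G1 returns to the first vertex.

**Shape 7** — `<path>` open polyline, stroke `#ff0000` → score (S514, F2206). Machine vertices: (150.74,39.48) → (6.23,133.82) → (27.28,204.46) → (108.12,113.44) → (112.40,31.43). Open path.

**Shape 8** — `<rect>` rectangle, stroke `#ff8800` → cut (S686, F1578). Machine vertices: (32.33,140.11) → (83.42,140.11) → (83.42,53.25) → (32.33,53.25) → (32.33,140.11). Closed: final G1 returns to the first vertex.

; LightBurn 1.4.05
; GRBL device profile, absolute coords
G21
G90
G0 X36.27 Y207.80
M3 S514
G1 X87.29 Y164.42 F2206
G1 X62.40 Y110.49
G1 X63.85 Y59.83
G1 X156.89 Y155.43
M5
G0 X32.44 Y214.46
M3 S686
G1 X105.50 Y214.46 F1578
G1 X105.50 Y146.02
G1 X32.44 Y146.02
G1 X32.44 Y214.46
M5
G0 X21.15 Y59.35
M3 S514
G1 X21.69 Y77.93 F2206
G1 X36.56 Y89.09
G1 X54.55 Y84.43
G1 X62.12 Y67.45
G1 X53.57 Y50.95
G1 X35.34 Y47.35
G1 X21.15 Y59.35
M5
G0 X162.21 Y194.84
M3 S686
G1 X160.59 Y199.84 F1578
G1 X156.34 Y202.92
G1 X151.08 Y202.92
G1 X146.83 Y199.84
G1 X145.21 Y194.84
G1 X146.83 Y189.84
G1 X151.08 Y186.76
G1 X156.34 Y186.76
G1 X160.59 Y189.84
G1 X162.21 Y194.84
M5
G0 X76.38 Y245.89
M3 S514
G1 X155.38 Y245.89 F2206
G1 X155.38 Y200.09
G1 X76.38 Y200.09
G1 X76.38 Y245.89
M5
G0 X38.78 Y162.23
M3 S686
G1 X102.85 Y162.23 F1578
G1 X102.85 Y125.83
G1 X38.78 Y125.83
G1 X38.78 Y162.23
M5
G0 X150.74 Y39.48
M3 S514
G1 X6.23 Y133.82 F2206
G1 X27.28 Y204.46
G1 X108.12 Y113.44
G1 X112.40 Y31.43
M5
G0 X32.33 Y140.11
M3 S686
G1 X83.42 Y140.11 F1578
G1 X83.42 Y53.25
G1 X32.33 Y53.25
G1 X32.33 Y140.11
M5
G0 X0.00 Y0.00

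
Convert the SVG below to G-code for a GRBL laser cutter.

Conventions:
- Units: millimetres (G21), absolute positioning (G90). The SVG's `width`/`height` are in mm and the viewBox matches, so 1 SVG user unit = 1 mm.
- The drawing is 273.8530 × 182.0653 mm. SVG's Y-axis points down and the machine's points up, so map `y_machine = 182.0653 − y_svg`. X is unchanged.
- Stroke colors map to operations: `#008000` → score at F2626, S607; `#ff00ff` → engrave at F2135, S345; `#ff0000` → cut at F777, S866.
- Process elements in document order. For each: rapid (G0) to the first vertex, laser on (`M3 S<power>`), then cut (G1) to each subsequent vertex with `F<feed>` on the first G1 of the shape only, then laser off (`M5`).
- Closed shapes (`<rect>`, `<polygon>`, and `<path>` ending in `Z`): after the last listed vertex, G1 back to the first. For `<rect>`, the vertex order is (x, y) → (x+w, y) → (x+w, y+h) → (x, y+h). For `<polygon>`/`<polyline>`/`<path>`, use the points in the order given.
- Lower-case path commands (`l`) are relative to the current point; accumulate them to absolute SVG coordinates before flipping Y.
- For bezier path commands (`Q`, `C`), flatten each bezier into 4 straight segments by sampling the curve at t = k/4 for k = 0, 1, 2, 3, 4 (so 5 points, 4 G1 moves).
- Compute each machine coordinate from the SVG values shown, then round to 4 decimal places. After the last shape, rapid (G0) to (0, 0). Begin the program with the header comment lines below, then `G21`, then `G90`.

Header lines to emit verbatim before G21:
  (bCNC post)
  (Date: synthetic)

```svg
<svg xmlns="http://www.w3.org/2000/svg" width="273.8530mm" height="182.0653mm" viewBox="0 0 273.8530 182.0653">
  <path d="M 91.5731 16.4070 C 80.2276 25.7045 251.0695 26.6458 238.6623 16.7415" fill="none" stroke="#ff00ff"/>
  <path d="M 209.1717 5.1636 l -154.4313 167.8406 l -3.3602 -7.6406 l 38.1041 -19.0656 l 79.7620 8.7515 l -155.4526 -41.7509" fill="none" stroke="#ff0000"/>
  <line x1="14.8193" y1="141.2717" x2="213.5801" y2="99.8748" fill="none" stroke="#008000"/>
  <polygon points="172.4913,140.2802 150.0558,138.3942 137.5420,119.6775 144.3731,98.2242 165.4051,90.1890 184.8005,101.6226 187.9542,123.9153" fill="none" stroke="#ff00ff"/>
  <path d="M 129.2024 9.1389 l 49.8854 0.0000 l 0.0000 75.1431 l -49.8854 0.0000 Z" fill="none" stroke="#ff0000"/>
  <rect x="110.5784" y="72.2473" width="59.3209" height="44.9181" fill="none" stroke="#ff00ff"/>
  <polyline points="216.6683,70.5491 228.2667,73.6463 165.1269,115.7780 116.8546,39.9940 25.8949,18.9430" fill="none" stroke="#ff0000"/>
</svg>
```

viewBox `0 0 273.8530 182.0653` with mm width/height → 1 unit = 1 mm. Flip: y_m = 182.0653 − y_svg.

**Shape 1** — `<path>` cubic bezier, stroke `#ff00ff` → engrave (S345, F2135). Control points (SVG): P0=(91.5731,16.4070), P1=(80.2276,25.7045), P2=(251.0695,26.6458), P3=(238.6623,16.7415); sampled at t=k/4. Machine vertices: (91.5731,165.6583) → (111.5142,160.2909) → (165.5158,158.2904) → (219.3184,159.8902) → (238.6623,165.3238). Open path.

**Shape 2** — `<path>` open polyline, stroke `#ff0000` → cut (S866, F777). Machine vertices: (209.1717,176.9017) → (54.7404,9.0611) → (51.3802,16.7017) → (89.4843,35.7673) → (169.2463,27.0158) → (13.7937,68.7667). Open path.

**Shape 3** — `<line>` line segment, stroke `#008000` → score (S607, F2626). Machine vertices: (14.8193,40.7936) → (213.5801,82.1905). Open path.

**Shape 4** — `<polygon>` regular polygon, stroke `#ff00ff` → engrave (S345, F2135). Machine vertices: (172.4913,41.7851) → (150.0558,43.6711) → (137.5420,62.3878) → (144.3731,83.8411) → (165.4051,91.8763) → (184.8005,80.4427) → (187.9542,58.1500) → (172.4913,41.7851). Closed: final G1 returns to the first vertex.

**Shape 5** — `<path>` rectangle, stroke `#ff0000` → cut (S866, F777). Machine vertices: (129.2024,172.9264) → (179.0878,172.9264) → (179.0878,97.7833) → (129.2024,97.7833) → (129.2024,172.9264). Closed: final G1 returns to the first vertex.

**Shape 6** — `<rect>` rectangle, stroke `#ff00ff` → engrave (S345, F2135). Machine vertices: (110.5784,109.8180) → (169.8993,109.8180) → (169.8993,64.8999) → (110.5784,64.8999) → (110.5784,109.8180). Closed: final G1 returns to the first vertex.

**Shape 7** — `<polyline>` open polyline, stroke `#ff0000` → cut (S866, F777). Machine vertices: (216.6683,111.5162) → (228.2667,108.4190) → (165.1269,66.2873) → (116.8546,142.0713) → (25.8949,163.1223). Open path.

(bCNC post)
(Date: synthetic)
G21
G90
G0 X91.5731 Y165.6583
M3 S345
G1 X111.5142 Y160.2909 F2135
G1 X165.5158 Y158.2904
G1 X219.3184 Y159.8902
G1 X238.6623 Y165.3238
M5
G0 X209.1717 Y176.9017
M3 S866
G1 X54.7404 Y9.0611 F777
G1 X51.3802 Y16.7017
G1 X89.4843 Y35.7673
G1 X169.2463 Y27.0158
G1 X13.7937 Y68.7667
M5
G0 X14.8193 Y40.7936
M3 S607
G1 X213.5801 Y82.1905 F2626
M5
G0 X172.4913 Y41.7851
M3 S345
G1 X150.0558 Y43.6711 F2135
G1 X137.5420 Y62.3878
G1 X144.3731 Y83.8411
G1 X165.4051 Y91.8763
G1 X184.8005 Y80.4427
G1 X187.9542 Y58.1500
G1 X172.4913 Y41.7851
M5
G0 X129.2024 Y172.9264
M3 S866
G1 X179.0878 Y172.9264 F777
G1 X179.0878 Y97.7833
G1 X129.2024 Y97.7833
G1 X129.2024 Y172.9264
M5
G0 X110.5784 Y109.8180
M3 S345
G1 X169.8993 Y109.8180 F2135
G1 X169.8993 Y64.8999
G1 X110.5784 Y64.8999
G1 X110.5784 Y109.8180
M5
G0 X216.6683 Y111.5162
M3 S866
G1 X228.2667 Y108.4190 F777
G1 X165.1269 Y66.2873
G1 X116.8546 Y142.0713
G1 X25.8949 Y163.1223
M5
G0 X0.0000 Y0.0000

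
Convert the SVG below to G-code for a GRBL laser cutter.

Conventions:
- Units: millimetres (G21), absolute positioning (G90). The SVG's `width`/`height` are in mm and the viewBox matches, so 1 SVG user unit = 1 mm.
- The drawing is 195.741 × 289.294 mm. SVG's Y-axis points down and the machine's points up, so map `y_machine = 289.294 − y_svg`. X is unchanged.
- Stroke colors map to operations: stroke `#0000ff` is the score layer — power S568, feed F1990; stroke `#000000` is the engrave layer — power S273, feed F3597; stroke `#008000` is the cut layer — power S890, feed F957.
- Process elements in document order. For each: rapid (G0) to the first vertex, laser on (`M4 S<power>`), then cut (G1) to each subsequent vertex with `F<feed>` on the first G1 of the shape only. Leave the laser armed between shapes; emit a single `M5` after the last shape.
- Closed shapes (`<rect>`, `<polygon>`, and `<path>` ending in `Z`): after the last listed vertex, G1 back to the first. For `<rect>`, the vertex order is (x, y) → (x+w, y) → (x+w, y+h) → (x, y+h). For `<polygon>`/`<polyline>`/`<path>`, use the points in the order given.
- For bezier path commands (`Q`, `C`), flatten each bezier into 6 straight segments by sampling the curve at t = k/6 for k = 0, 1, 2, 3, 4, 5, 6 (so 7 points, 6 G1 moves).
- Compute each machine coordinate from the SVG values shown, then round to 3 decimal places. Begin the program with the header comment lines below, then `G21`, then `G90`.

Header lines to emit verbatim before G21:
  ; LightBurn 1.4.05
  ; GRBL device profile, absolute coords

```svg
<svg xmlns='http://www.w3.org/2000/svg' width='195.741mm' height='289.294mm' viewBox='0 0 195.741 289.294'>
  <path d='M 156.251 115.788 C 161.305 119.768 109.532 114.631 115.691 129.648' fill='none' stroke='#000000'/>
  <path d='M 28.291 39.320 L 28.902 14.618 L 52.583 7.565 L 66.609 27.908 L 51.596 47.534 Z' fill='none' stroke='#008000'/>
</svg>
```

; LightBurn 1.4.05
; GRBL device profile, absolute coords
G21
G90
G0 X156.251 Y173.506
M4 S273
G1 X154.574 Y172.140 F3597
G1 X146.613 Y171.481
G1 X135.557 Y170.715
G1 X124.592 Y169.029
G1 X116.908 Y165.611
G1 X115.691 Y159.646
G0 X28.291 Y249.974
M4 S890
G1 X28.902 Y274.676 F957
G1 X52.583 Y281.729
G1 X66.609 Y261.386
G1 X51.596 Y241.760
G1 X28.291 Y249.974
M5

Since the viewBox matches the mm dimensions, user units are millimetres directly. The only transform is the Y-flip y_m = 289.294 − y_svg.

Shape 1 is a cubic bezier drawn with `<path>`. Its stroke #000000 means engrave at S273, F3597. After flipping Y the toolpath is (156.251,173.506) → (154.574,172.140) → (146.613,171.481) → (135.557,170.715) → (124.592,169.029) → (116.908,165.611) → (115.691,159.646).

Shape 2 is a regular polygon drawn with `<path>`. Its stroke #008000 means cut at S890, F957. After flipping Y the toolpath is (28.291,249.974) → (28.902,274.676) → (52.583,281.729) → (66.609,261.386) → (51.596,241.760) → (28.291,249.974), returning to the start.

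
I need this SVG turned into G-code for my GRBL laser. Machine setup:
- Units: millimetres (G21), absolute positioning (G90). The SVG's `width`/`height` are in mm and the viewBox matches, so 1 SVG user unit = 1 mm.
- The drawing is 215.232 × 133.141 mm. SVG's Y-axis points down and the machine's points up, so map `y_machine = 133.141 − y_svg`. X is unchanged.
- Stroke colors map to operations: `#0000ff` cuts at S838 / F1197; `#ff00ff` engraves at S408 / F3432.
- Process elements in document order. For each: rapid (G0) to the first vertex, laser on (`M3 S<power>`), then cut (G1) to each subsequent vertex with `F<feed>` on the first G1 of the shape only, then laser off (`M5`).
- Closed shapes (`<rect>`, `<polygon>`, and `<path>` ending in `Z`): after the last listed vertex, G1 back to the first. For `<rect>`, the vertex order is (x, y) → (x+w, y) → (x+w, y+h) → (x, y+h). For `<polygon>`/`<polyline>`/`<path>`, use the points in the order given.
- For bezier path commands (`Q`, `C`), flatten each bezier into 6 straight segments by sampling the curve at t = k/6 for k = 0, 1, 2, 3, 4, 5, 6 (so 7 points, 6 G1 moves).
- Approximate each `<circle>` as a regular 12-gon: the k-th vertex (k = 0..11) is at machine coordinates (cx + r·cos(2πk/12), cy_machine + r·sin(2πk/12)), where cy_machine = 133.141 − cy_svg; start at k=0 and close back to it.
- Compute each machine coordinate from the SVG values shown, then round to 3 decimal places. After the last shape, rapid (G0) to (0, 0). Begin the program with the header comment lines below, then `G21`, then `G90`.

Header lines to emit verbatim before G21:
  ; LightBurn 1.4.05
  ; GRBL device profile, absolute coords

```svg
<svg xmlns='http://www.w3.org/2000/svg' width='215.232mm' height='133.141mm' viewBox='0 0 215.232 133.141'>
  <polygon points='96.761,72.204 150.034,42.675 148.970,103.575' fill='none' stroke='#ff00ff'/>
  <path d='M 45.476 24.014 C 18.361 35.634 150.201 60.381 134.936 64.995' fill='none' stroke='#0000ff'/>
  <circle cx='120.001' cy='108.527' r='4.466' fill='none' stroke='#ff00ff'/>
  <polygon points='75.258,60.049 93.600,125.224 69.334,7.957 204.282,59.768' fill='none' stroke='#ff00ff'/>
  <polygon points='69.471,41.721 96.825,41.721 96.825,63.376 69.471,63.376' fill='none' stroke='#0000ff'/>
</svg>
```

1 u = 1 mm; y_m = 133.141 − y.

[1] `<polygon>` regular polygon, #ff00ff→engrave S408 F3432: (96.761,60.937) → (150.034,90.466) → (148.970,29.566) → (96.761,60.937) (closed)

[2] `<path>` cubic bezier, #0000ff→cut S838 F1197: (45.476,109.127) → (43.748,102.377) → (60.010,94.363) → (85.762,86.009) → (112.502,78.239) → (131.727,71.977) → (134.936,68.146)

[3] `<circle>` circle, #ff00ff→engrave S408 F3432: (124.467,24.614) → (123.869,26.847) → (122.234,28.482) → (120.001,29.080) → (117.768,28.482) → (116.133,26.847) → (115.535,24.614) → (116.133,22.381) → (117.768,20.746) → (120.001,20.148) → (122.234,20.746) → (123.869,22.381) → (124.467,24.614) (closed)

[4] `<polygon>` closed polygon, #ff00ff→engrave S408 F3432: (75.258,73.092) → (93.600,7.917) → (69.334,125.184) → (204.282,73.373) → (75.258,73.092) (closed)

[5] `<polygon>` rectangle, #0000ff→cut S838 F1197: (69.471,91.420) → (96.825,91.420) → (96.825,69.765) → (69.471,69.765) → (69.471,91.420) (closed)

; LightBurn 1.4.05
; GRBL device profile, absolute coords
G21
G90
G0 X96.761 Y60.937
M3 S408
G1 X150.034 Y90.466 F3432
G1 X148.970 Y29.566
G1 X96.761 Y60.937
M5
G0 X45.476 Y109.127
M3 S838
G1 X43.748 Y102.377 F1197
G1 X60.010 Y94.363
G1 X85.762 Y86.009
G1 X112.502 Y78.239
G1 X131.727 Y71.977
G1 X134.936 Y68.146
M5
G0 X124.467 Y24.614
M3 S408
G1 X123.869 Y26.847 F3432
G1 X122.234 Y28.482
G1 X120.001 Y29.080
G1 X117.768 Y28.482
G1 X116.133 Y26.847
G1 X115.535 Y24.614
G1 X116.133 Y22.381
G1 X117.768 Y20.746
G1 X120.001 Y20.148
G1 X122.234 Y20.746
G1 X123.869 Y22.381
G1 X124.467 Y24.614
M5
G0 X75.258 Y73.092
M3 S408
G1 X93.600 Y7.917 F3432
G1 X69.334 Y125.184
G1 X204.282 Y73.373
G1 X75.258 Y73.092
M5
G0 X69.471 Y91.420
M3 S838
G1 X96.825 Y91.420 F1197
G1 X96.825 Y69.765
G1 X69.471 Y69.765
G1 X69.471 Y91.420
M5
G0 X0.000 Y0.000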